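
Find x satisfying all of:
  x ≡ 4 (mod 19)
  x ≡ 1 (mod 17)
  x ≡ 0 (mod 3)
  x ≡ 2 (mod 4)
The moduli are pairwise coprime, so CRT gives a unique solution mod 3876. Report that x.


Product of moduli M = 19 · 17 · 3 · 4 = 3876.
Merge one congruence at a time:
  Start: x ≡ 4 (mod 19).
  Combine with x ≡ 1 (mod 17); new modulus lcm = 323.
    Write x = 4 + 19·t and substitute into x ≡ 1 (mod 17): 19·t ≡ 1 − 4 = -3 (mod 17).
    Reduce coefficients mod 17: 2·t ≡ 14 (mod 17).
    The inverse of 2 mod 17 is 9 (since 2·9 = 18 = 1·17 + 1), so t ≡ 9·14 = 126 ≡ 7 (mod 17).
    Then x = 4 + 19·7 = 137, valid modulo lcm(19, 17) = 323: x ≡ 137 (mod 323).
  Combine with x ≡ 0 (mod 3); new modulus lcm = 969.
    Write x = 137 + 323·t and substitute into x ≡ 0 (mod 3): 323·t ≡ 0 − 137 = -137 (mod 3).
    Reduce coefficients mod 3: 2·t ≡ 1 (mod 3).
    The inverse of 2 mod 3 is 2 (since 2·2 = 4 = 1·3 + 1), so t ≡ 2·1 = 2 ≡ 2 (mod 3).
    Then x = 137 + 323·2 = 783, valid modulo lcm(323, 3) = 969: x ≡ 783 (mod 969).
  Combine with x ≡ 2 (mod 4); new modulus lcm = 3876.
    Write x = 783 + 969·t and substitute into x ≡ 2 (mod 4): 969·t ≡ 2 − 783 = -781 (mod 4).
    Reduce coefficients mod 4: 1·t ≡ 3 (mod 4).
    So t ≡ 3 (mod 4).
    Then x = 783 + 969·3 = 3690, valid modulo lcm(969, 4) = 3876: x ≡ 3690 (mod 3876).
Verify against each original: 3690 mod 19 = 4, 3690 mod 17 = 1, 3690 mod 3 = 0, 3690 mod 4 = 2.

x ≡ 3690 (mod 3876).


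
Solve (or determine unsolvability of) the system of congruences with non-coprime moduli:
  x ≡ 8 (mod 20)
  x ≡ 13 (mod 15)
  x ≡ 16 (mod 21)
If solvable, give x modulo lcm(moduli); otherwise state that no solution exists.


Moduli 20, 15, 21 are not pairwise coprime, so CRT works modulo lcm(m_i) when all pairwise compatibility conditions hold.
Pairwise compatibility: gcd(m_i, m_j) must divide a_i - a_j for every pair.
Merge one congruence at a time:
  Start: x ≡ 8 (mod 20).
  Combine with x ≡ 13 (mod 15): gcd(20, 15) = 5; 13 - 8 = 5, which IS divisible by 5, so compatible.
    Write x = 8 + 20·t and substitute into x ≡ 13 (mod 15): 20·t ≡ 13 − 8 = 5 (mod 15).
    Divide the congruence (and modulus) by g = 5: 4·t ≡ 1 (mod 3).
    Reduce coefficients mod 3: 1·t ≡ 1 (mod 3).
    So t ≡ 1 (mod 3).
    Then x = 8 + 20·1 = 28, valid modulo lcm(20, 15) = 60: x ≡ 28 (mod 60).
  Combine with x ≡ 16 (mod 21): gcd(60, 21) = 3; 16 - 28 = -12, which IS divisible by 3, so compatible.
    Write x = 28 + 60·t and substitute into x ≡ 16 (mod 21): 60·t ≡ 16 − 28 = -12 (mod 21).
    Divide the congruence (and modulus) by g = 3: 20·t ≡ -4 (mod 7).
    Reduce coefficients mod 7: 6·t ≡ 3 (mod 7).
    The inverse of 6 mod 7 is 6 (since 6·6 = 36 = 5·7 + 1), so t ≡ 6·3 = 18 ≡ 4 (mod 7).
    Then x = 28 + 60·4 = 268, valid modulo lcm(60, 21) = 420: x ≡ 268 (mod 420).
Verify: 268 mod 20 = 8, 268 mod 15 = 13, 268 mod 21 = 16.

x ≡ 268 (mod 420).


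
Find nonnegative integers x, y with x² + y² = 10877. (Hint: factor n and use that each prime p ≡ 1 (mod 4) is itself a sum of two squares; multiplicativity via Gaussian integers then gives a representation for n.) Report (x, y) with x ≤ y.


Step 1: Factor n = 10877 = 73 · 149.
Step 2: Check the mod-4 condition on each prime factor: 73 ≡ 1 (mod 4), exponent 1; 149 ≡ 1 (mod 4), exponent 1.
All primes ≡ 3 (mod 4) appear to even exponent (or don't appear), so by the two-squares theorem n IS expressible as a sum of two squares.
Step 3: Build a representation. Here n = 73 · 149 is a product of primes ≡ 1 (mod 4). Each prime p ≡ 1 (mod 4) is itself a sum of two squares; find a² by testing p − a² for a perfect square:
  73: 73 − 1² = 72, 73 − 2² = 69, 73 − 3² = 64 = 8² ⇒ 73 = 3² + 8².
  149: 149 − 1² = 148, 149 − 2² = 145, 149 − 3² = 140, 149 − 4² = 133, 149 − 5² = 124, 149 − 6² = 113, 149 − 7² = 100 = 10² ⇒ 149 = 7² + 10².
  Combine using the Brahmagupta–Fibonacci identity (a² + b²)(c² + d²) = (ac − bd)² + (ad + bc)² = (ac + bd)² + (ad − bc)²:
  73 · 149 = 10877: from (3² + 8²)(7² + 10²), take (3·7 − 8·10, 3·10 + 8·7) = (21 − 80, 30 + 56) = (-59, 86); dropping signs (only squares matter) gives (59, 86); check 59² + 86² = 3481 + 7396 = 10877 ✓.
Step 4: Order so x ≤ y and verify: 59² + 86² = 3481 + 7396 = 10877 = n. ✓

n = 10877 = 59² + 86² (one valid representation with x ≤ y).


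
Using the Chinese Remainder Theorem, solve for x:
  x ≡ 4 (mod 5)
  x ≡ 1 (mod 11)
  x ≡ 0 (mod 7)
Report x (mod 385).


Moduli 5, 11, 7 are pairwise coprime; by CRT there is a unique solution modulo M = 5 · 11 · 7 = 385.
Solve pairwise, accumulating the modulus:
  Start with x ≡ 4 (mod 5).
  Combine with x ≡ 1 (mod 11): since gcd(5, 11) = 1, we get a unique residue mod 55.
    Write x = 4 + 5·t and substitute into x ≡ 1 (mod 11): 5·t ≡ 1 − 4 = -3 (mod 11).
    Reduce coefficients mod 11: 5·t ≡ 8 (mod 11).
    The inverse of 5 mod 11 is 9 (since 5·9 = 45 = 4·11 + 1), so t ≡ 9·8 = 72 ≡ 6 (mod 11).
    Then x = 4 + 5·6 = 34, valid modulo lcm(5, 11) = 55: x ≡ 34 (mod 55).
  Combine with x ≡ 0 (mod 7): since gcd(55, 7) = 1, we get a unique residue mod 385.
    Write x = 34 + 55·t and substitute into x ≡ 0 (mod 7): 55·t ≡ 0 − 34 = -34 (mod 7).
    Reduce coefficients mod 7: 6·t ≡ 1 (mod 7).
    The inverse of 6 mod 7 is 6 (since 6·6 = 36 = 5·7 + 1), so t ≡ 6·1 = 6 ≡ 6 (mod 7).
    Then x = 34 + 55·6 = 364, valid modulo lcm(55, 7) = 385: x ≡ 364 (mod 385).
Verify: 364 mod 5 = 4 ✓, 364 mod 11 = 1 ✓, 364 mod 7 = 0 ✓.

x ≡ 364 (mod 385).


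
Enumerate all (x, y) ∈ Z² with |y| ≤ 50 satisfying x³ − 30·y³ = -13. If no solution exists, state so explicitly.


The equation is x³ - 30y³ = -13. For fixed y, x³ = 30·y³ − 13, so a solution requires the RHS to be a perfect cube.
Strategy: iterate y from -50 to 50, compute RHS = 30·y³ − 13, and check whether it is a (positive or negative) perfect cube.
Check small values of y:
  y = 0: RHS = -13 is not a perfect cube.
  y = 1: RHS = 17 is not a perfect cube.
  y = -1: RHS = -43 is not a perfect cube.
  y = 2: RHS = 227 is not a perfect cube.
  y = -2: RHS = -253 is not a perfect cube.
  y = 3: RHS = 797 is not a perfect cube.
  y = -3: RHS = -823 is not a perfect cube.
Continuing the search up to |y| = 50 finds no solutions either.
No (x, y) in the scanned range satisfies the equation.

No integer solutions with |y| ≤ 50.


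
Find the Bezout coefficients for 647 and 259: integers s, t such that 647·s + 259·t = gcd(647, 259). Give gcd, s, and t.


Euclidean algorithm on (647, 259) — divide until remainder is 0:
  647 = 2 · 259 + 129
  259 = 2 · 129 + 1
  129 = 129 · 1 + 0
gcd(647, 259) = 1.
Track Bezout coefficients alongside the remainders: start with r₀ = 647 = a·1 + b·0 (s = 1, t = 0) and r₁ = 259 = a·0 + b·1 (s = 0, t = 1); each new remainder r_{k+1} = r_{k-1} − q_k·r_k inherits s_{k+1} = s_{k-1} − q_k·s_k, t_{k+1} = t_{k-1} − q_k·t_k, so r_k = a·s_k + b·t_k at every step:
  q = 2: r = 129, s = 1 − 2·0 = 1, t = 0 − 2·1 = -2  (check: 647·1 + 259·(-2) = 129)
  q = 2: r = 1, s = 0 − 2·1 = -2, t = 1 − 2·(-2) = 5  (check: 647·(-2) + 259·5 = 1)
The row with r = 1 (the gcd) gives the Bezout coefficients s = -2, t = 5.
Result: 647 · (-2) + 259 · (5) = 1.

gcd(647, 259) = 1; s = -2, t = 5 (check: 647·(-2) + 259·5 = 1).


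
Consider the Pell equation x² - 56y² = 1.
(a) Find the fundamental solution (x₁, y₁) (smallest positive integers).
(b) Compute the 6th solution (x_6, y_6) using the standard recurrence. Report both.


Step 1: Find the fundamental solution (x₁, y₁) of x² - 56y² = 1.
  Expand √56 as a continued fraction. a₀ = ⌊√56⌋ = 7; iterate m_{k+1} = d_k·a_k − m_k, d_{k+1} = (56 − m_{k+1}²)/d_k, a_{k+1} = ⌊(a₀ + m_{k+1})/d_{k+1}⌋ (starting m₀ = 0, d₀ = 1), with convergents p_k = a_k·p_{k-1} + p_{k-2}, q_k = a_k·q_{k-1} + q_{k-2} (p₋₁ = 1, q₋₁ = 0):
  k = 0: a₀ = 7; p₀/q₀ = 7/1; p₀² − 56·q₀² = 49 − 56 = -7.
  k = 1: m = 7, d = 7, a = ⌊(7 + 7)/7⌋ = 2; p/q = (2·7 + 1)/(2·1 + 0) = 15/2; p² − 56·q² = 225 − 224 = 1.
  The first convergent with p² − 56·q² = 1 gives the fundamental solution (x₁, y₁) = (15, 2).
Step 2: Apply the recurrence (x_{n+1}, y_{n+1}) = (x₁x_n + 56y₁y_n, x₁y_n + y₁x_n) repeatedly.
  From (x_1, y_1) = (15, 2): x_2 = 15·15 + 56·2·2 = 449; y_2 = 15·2 + 2·15 = 60.
  From (x_2, y_2) = (449, 60): x_3 = 15·449 + 56·2·60 = 13455; y_3 = 15·60 + 2·449 = 1798.
  From (x_3, y_3) = (13455, 1798): x_4 = 15·13455 + 56·2·1798 = 403201; y_4 = 15·1798 + 2·13455 = 53880.
  From (x_4, y_4) = (403201, 53880): x_5 = 15·403201 + 56·2·53880 = 12082575; y_5 = 15·53880 + 2·403201 = 1614602.
  From (x_5, y_5) = (12082575, 1614602): x_6 = 15·12082575 + 56·2·1614602 = 362074049; y_6 = 15·1614602 + 2·12082575 = 48384180.
Step 3: Verify x_6² - 56·y_6² = 131097616959254401 - 131097616959254400 = 1 (should be 1). ✓

(x_1, y_1) = (15, 2); (x_6, y_6) = (362074049, 48384180).


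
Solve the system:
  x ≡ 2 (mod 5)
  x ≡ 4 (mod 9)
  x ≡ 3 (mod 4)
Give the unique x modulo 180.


Moduli 5, 9, 4 are pairwise coprime; by CRT there is a unique solution modulo M = 5 · 9 · 4 = 180.
Solve pairwise, accumulating the modulus:
  Start with x ≡ 2 (mod 5).
  Combine with x ≡ 4 (mod 9): since gcd(5, 9) = 1, we get a unique residue mod 45.
    Write x = 2 + 5·t and substitute into x ≡ 4 (mod 9): 5·t ≡ 4 − 2 = 2 (mod 9).
    The inverse of 5 mod 9 is 2 (since 5·2 = 10 = 1·9 + 1), so t ≡ 2·2 = 4 ≡ 4 (mod 9).
    Then x = 2 + 5·4 = 22, valid modulo lcm(5, 9) = 45: x ≡ 22 (mod 45).
  Combine with x ≡ 3 (mod 4): since gcd(45, 4) = 1, we get a unique residue mod 180.
    Write x = 22 + 45·t and substitute into x ≡ 3 (mod 4): 45·t ≡ 3 − 22 = -19 (mod 4).
    Reduce coefficients mod 4: 1·t ≡ 1 (mod 4).
    So t ≡ 1 (mod 4).
    Then x = 22 + 45·1 = 67, valid modulo lcm(45, 4) = 180: x ≡ 67 (mod 180).
Verify: 67 mod 5 = 2 ✓, 67 mod 9 = 4 ✓, 67 mod 4 = 3 ✓.

x ≡ 67 (mod 180).


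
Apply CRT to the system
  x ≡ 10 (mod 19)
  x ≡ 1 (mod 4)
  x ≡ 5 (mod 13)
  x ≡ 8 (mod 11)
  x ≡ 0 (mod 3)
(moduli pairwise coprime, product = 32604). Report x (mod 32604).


Product of moduli M = 19 · 4 · 13 · 11 · 3 = 32604.
Merge one congruence at a time:
  Start: x ≡ 10 (mod 19).
  Combine with x ≡ 1 (mod 4); new modulus lcm = 76.
    Write x = 10 + 19·t and substitute into x ≡ 1 (mod 4): 19·t ≡ 1 − 10 = -9 (mod 4).
    Reduce coefficients mod 4: 3·t ≡ 3 (mod 4).
    The inverse of 3 mod 4 is 3 (since 3·3 = 9 = 2·4 + 1), so t ≡ 3·3 = 9 ≡ 1 (mod 4).
    Then x = 10 + 19·1 = 29, valid modulo lcm(19, 4) = 76: x ≡ 29 (mod 76).
  Combine with x ≡ 5 (mod 13); new modulus lcm = 988.
    Write x = 29 + 76·t and substitute into x ≡ 5 (mod 13): 76·t ≡ 5 − 29 = -24 (mod 13).
    Reduce coefficients mod 13: 11·t ≡ 2 (mod 13).
    The inverse of 11 mod 13 is 6 (since 11·6 = 66 = 5·13 + 1), so t ≡ 6·2 = 12 ≡ 12 (mod 13).
    Then x = 29 + 76·12 = 941, valid modulo lcm(76, 13) = 988: x ≡ 941 (mod 988).
  Combine with x ≡ 8 (mod 11); new modulus lcm = 10868.
    Write x = 941 + 988·t and substitute into x ≡ 8 (mod 11): 988·t ≡ 8 − 941 = -933 (mod 11).
    Reduce coefficients mod 11: 9·t ≡ 2 (mod 11).
    The inverse of 9 mod 11 is 5 (since 9·5 = 45 = 4·11 + 1), so t ≡ 5·2 = 10 ≡ 10 (mod 11).
    Then x = 941 + 988·10 = 10821, valid modulo lcm(988, 11) = 10868: x ≡ 10821 (mod 10868).
  Combine with x ≡ 0 (mod 3); new modulus lcm = 32604.
    Write x = 10821 + 10868·t and substitute into x ≡ 0 (mod 3): 10868·t ≡ 0 − 10821 = -10821 (mod 3).
    Reduce coefficients mod 3: 2·t ≡ 0 (mod 3).
    The inverse of 2 mod 3 is 2 (since 2·2 = 4 = 1·3 + 1), so t ≡ 2·0 = 0 ≡ 0 (mod 3).
    Then x = 10821 + 10868·0 = 10821, valid modulo lcm(10868, 3) = 32604: x ≡ 10821 (mod 32604).
Verify against each original: 10821 mod 19 = 10, 10821 mod 4 = 1, 10821 mod 13 = 5, 10821 mod 11 = 8, 10821 mod 3 = 0.

x ≡ 10821 (mod 32604).


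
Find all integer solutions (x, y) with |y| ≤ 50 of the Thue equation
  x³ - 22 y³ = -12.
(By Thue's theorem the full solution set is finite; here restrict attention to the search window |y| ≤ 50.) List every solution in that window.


The equation is x³ - 22y³ = -12. For fixed y, x³ = 22·y³ − 12, so a solution requires the RHS to be a perfect cube.
Strategy: iterate y from -50 to 50, compute RHS = 22·y³ − 12, and check whether it is a (positive or negative) perfect cube.
Check small values of y:
  y = 0: RHS = -12 is not a perfect cube.
  y = 1: RHS = 10 is not a perfect cube.
  y = -1: RHS = -34 is not a perfect cube.
  y = 2: RHS = 164 is not a perfect cube.
  y = -2: RHS = -188 is not a perfect cube.
  y = 3: RHS = 582 is not a perfect cube.
  y = -3: RHS = -606 is not a perfect cube.
Continuing the search up to |y| = 50 finds no solutions either.
No (x, y) in the scanned range satisfies the equation.

No integer solutions with |y| ≤ 50.


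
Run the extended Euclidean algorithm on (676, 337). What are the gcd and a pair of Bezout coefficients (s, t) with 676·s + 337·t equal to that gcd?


Euclidean algorithm on (676, 337) — divide until remainder is 0:
  676 = 2 · 337 + 2
  337 = 168 · 2 + 1
  2 = 2 · 1 + 0
gcd(676, 337) = 1.
Track Bezout coefficients alongside the remainders: start with r₀ = 676 = a·1 + b·0 (s = 1, t = 0) and r₁ = 337 = a·0 + b·1 (s = 0, t = 1); each new remainder r_{k+1} = r_{k-1} − q_k·r_k inherits s_{k+1} = s_{k-1} − q_k·s_k, t_{k+1} = t_{k-1} − q_k·t_k, so r_k = a·s_k + b·t_k at every step:
  q = 2: r = 2, s = 1 − 2·0 = 1, t = 0 − 2·1 = -2  (check: 676·1 + 337·(-2) = 2)
  q = 168: r = 1, s = 0 − 168·1 = -168, t = 1 − 168·(-2) = 337  (check: 676·(-168) + 337·337 = 1)
The row with r = 1 (the gcd) gives the Bezout coefficients s = -168, t = 337.
Result: 676 · (-168) + 337 · (337) = 1.

gcd(676, 337) = 1; s = -168, t = 337 (check: 676·(-168) + 337·337 = 1).


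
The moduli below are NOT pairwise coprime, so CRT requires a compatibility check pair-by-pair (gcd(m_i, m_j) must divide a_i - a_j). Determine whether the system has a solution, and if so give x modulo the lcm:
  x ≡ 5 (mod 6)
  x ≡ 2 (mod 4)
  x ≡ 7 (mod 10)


Moduli 6, 4, 10 are not pairwise coprime, so CRT works modulo lcm(m_i) when all pairwise compatibility conditions hold.
Pairwise compatibility: gcd(m_i, m_j) must divide a_i - a_j for every pair.
Merge one congruence at a time:
  Start: x ≡ 5 (mod 6).
  Combine with x ≡ 2 (mod 4): gcd(6, 4) = 2, and 2 - 5 = -3 is NOT divisible by 2.
    ⇒ system is inconsistent (no integer solution).

No solution (the system is inconsistent).


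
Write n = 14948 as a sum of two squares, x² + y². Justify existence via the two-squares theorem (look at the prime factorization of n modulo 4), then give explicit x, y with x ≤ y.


Step 1: Factor n = 14948 = 2^2 · 37 · 101.
Step 2: Check the mod-4 condition on each prime factor: 2 = 2 (special); 37 ≡ 1 (mod 4), exponent 1; 101 ≡ 1 (mod 4), exponent 1.
All primes ≡ 3 (mod 4) appear to even exponent (or don't appear), so by the two-squares theorem n IS expressible as a sum of two squares.
Step 3: Build a representation. Group n = k² · m with k = 2 and m = 37 · 101 = 3737 (a product of primes ≡ 1 (mod 4)); a representation of m scales to one of n via (k·x)² + (k·y)² = k²(x² + y²). Each prime p ≡ 1 (mod 4) is itself a sum of two squares; find a² by testing p − a² for a perfect square:
  37: 37 − 1² = 36 = 6² ⇒ 37 = 1² + 6².
  101: 101 − 1² = 100 = 10² ⇒ 101 = 1² + 10².
  Combine using the Brahmagupta–Fibonacci identity (a² + b²)(c² + d²) = (ac − bd)² + (ad + bc)² = (ac + bd)² + (ad − bc)²:
  37 · 101 = 3737: from (1² + 6²)(1² + 10²), take (1·1 − 6·10, 1·10 + 6·1) = (1 − 60, 10 + 6) = (-59, 16); dropping signs (only squares matter) gives (59, 16); check 59² + 16² = 3481 + 256 = 3737 ✓.
  Scale by k = 2: (2·59, 2·16) = (118, 32).
Step 4: Order so x ≤ y and verify: 32² + 118² = 1024 + 13924 = 14948 = n. ✓

n = 14948 = 32² + 118² (one valid representation with x ≤ y).


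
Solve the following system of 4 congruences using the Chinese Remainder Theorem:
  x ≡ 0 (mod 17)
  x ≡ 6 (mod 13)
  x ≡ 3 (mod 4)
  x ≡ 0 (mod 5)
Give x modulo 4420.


Product of moduli M = 17 · 13 · 4 · 5 = 4420.
Merge one congruence at a time:
  Start: x ≡ 0 (mod 17).
  Combine with x ≡ 6 (mod 13); new modulus lcm = 221.
    Write x = 0 + 17·t and substitute into x ≡ 6 (mod 13): 17·t ≡ 6 − 0 = 6 (mod 13).
    Reduce coefficients mod 13: 4·t ≡ 6 (mod 13).
    The inverse of 4 mod 13 is 10 (since 4·10 = 40 = 3·13 + 1), so t ≡ 10·6 = 60 ≡ 8 (mod 13).
    Then x = 0 + 17·8 = 136, valid modulo lcm(17, 13) = 221: x ≡ 136 (mod 221).
  Combine with x ≡ 3 (mod 4); new modulus lcm = 884.
    Write x = 136 + 221·t and substitute into x ≡ 3 (mod 4): 221·t ≡ 3 − 136 = -133 (mod 4).
    Reduce coefficients mod 4: 1·t ≡ 3 (mod 4).
    So t ≡ 3 (mod 4).
    Then x = 136 + 221·3 = 799, valid modulo lcm(221, 4) = 884: x ≡ 799 (mod 884).
  Combine with x ≡ 0 (mod 5); new modulus lcm = 4420.
    Write x = 799 + 884·t and substitute into x ≡ 0 (mod 5): 884·t ≡ 0 − 799 = -799 (mod 5).
    Reduce coefficients mod 5: 4·t ≡ 1 (mod 5).
    The inverse of 4 mod 5 is 4 (since 4·4 = 16 = 3·5 + 1), so t ≡ 4·1 = 4 ≡ 4 (mod 5).
    Then x = 799 + 884·4 = 4335, valid modulo lcm(884, 5) = 4420: x ≡ 4335 (mod 4420).
Verify against each original: 4335 mod 17 = 0, 4335 mod 13 = 6, 4335 mod 4 = 3, 4335 mod 5 = 0.

x ≡ 4335 (mod 4420).


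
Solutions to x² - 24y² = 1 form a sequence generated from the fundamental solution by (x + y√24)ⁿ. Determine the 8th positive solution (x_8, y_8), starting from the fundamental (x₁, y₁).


Step 1: Find the fundamental solution (x₁, y₁) of x² - 24y² = 1.
  Expand √24 as a continued fraction. a₀ = ⌊√24⌋ = 4; iterate m_{k+1} = d_k·a_k − m_k, d_{k+1} = (24 − m_{k+1}²)/d_k, a_{k+1} = ⌊(a₀ + m_{k+1})/d_{k+1}⌋ (starting m₀ = 0, d₀ = 1), with convergents p_k = a_k·p_{k-1} + p_{k-2}, q_k = a_k·q_{k-1} + q_{k-2} (p₋₁ = 1, q₋₁ = 0):
  k = 0: a₀ = 4; p₀/q₀ = 4/1; p₀² − 24·q₀² = 16 − 24 = -8.
  k = 1: m = 4, d = 8, a = ⌊(4 + 4)/8⌋ = 1; p/q = (1·4 + 1)/(1·1 + 0) = 5/1; p² − 24·q² = 25 − 24 = 1.
  The first convergent with p² − 24·q² = 1 gives the fundamental solution (x₁, y₁) = (5, 1).
Step 2: Apply the recurrence (x_{n+1}, y_{n+1}) = (x₁x_n + 24y₁y_n, x₁y_n + y₁x_n) repeatedly.
  From (x_1, y_1) = (5, 1): x_2 = 5·5 + 24·1·1 = 49; y_2 = 5·1 + 1·5 = 10.
  From (x_2, y_2) = (49, 10): x_3 = 5·49 + 24·1·10 = 485; y_3 = 5·10 + 1·49 = 99.
  From (x_3, y_3) = (485, 99): x_4 = 5·485 + 24·1·99 = 4801; y_4 = 5·99 + 1·485 = 980.
  From (x_4, y_4) = (4801, 980): x_5 = 5·4801 + 24·1·980 = 47525; y_5 = 5·980 + 1·4801 = 9701.
  From (x_5, y_5) = (47525, 9701): x_6 = 5·47525 + 24·1·9701 = 470449; y_6 = 5·9701 + 1·47525 = 96030.
  From (x_6, y_6) = (470449, 96030): x_7 = 5·470449 + 24·1·96030 = 4656965; y_7 = 5·96030 + 1·470449 = 950599.
  From (x_7, y_7) = (4656965, 950599): x_8 = 5·4656965 + 24·1·950599 = 46099201; y_8 = 5·950599 + 1·4656965 = 9409960.
Step 3: Verify x_8² - 24·y_8² = 2125136332838401 - 2125136332838400 = 1 (should be 1). ✓

(x_1, y_1) = (5, 1); (x_8, y_8) = (46099201, 9409960).


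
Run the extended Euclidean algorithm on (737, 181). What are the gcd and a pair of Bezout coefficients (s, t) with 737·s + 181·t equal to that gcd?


Euclidean algorithm on (737, 181) — divide until remainder is 0:
  737 = 4 · 181 + 13
  181 = 13 · 13 + 12
  13 = 1 · 12 + 1
  12 = 12 · 1 + 0
gcd(737, 181) = 1.
Track Bezout coefficients alongside the remainders: start with r₀ = 737 = a·1 + b·0 (s = 1, t = 0) and r₁ = 181 = a·0 + b·1 (s = 0, t = 1); each new remainder r_{k+1} = r_{k-1} − q_k·r_k inherits s_{k+1} = s_{k-1} − q_k·s_k, t_{k+1} = t_{k-1} − q_k·t_k, so r_k = a·s_k + b·t_k at every step:
  q = 4: r = 13, s = 1 − 4·0 = 1, t = 0 − 4·1 = -4  (check: 737·1 + 181·(-4) = 13)
  q = 13: r = 12, s = 0 − 13·1 = -13, t = 1 − 13·(-4) = 53  (check: 737·(-13) + 181·53 = 12)
  q = 1: r = 1, s = 1 − 1·(-13) = 14, t = -4 − 1·53 = -57  (check: 737·14 + 181·(-57) = 1)
The row with r = 1 (the gcd) gives the Bezout coefficients s = 14, t = -57.
Result: 737 · (14) + 181 · (-57) = 1.

gcd(737, 181) = 1; s = 14, t = -57 (check: 737·14 + 181·(-57) = 1).


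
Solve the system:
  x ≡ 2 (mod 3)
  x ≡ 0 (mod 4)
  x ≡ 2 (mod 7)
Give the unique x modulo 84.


Moduli 3, 4, 7 are pairwise coprime; by CRT there is a unique solution modulo M = 3 · 4 · 7 = 84.
Solve pairwise, accumulating the modulus:
  Start with x ≡ 2 (mod 3).
  Combine with x ≡ 0 (mod 4): since gcd(3, 4) = 1, we get a unique residue mod 12.
    Write x = 2 + 3·t and substitute into x ≡ 0 (mod 4): 3·t ≡ 0 − 2 = -2 (mod 4).
    Reduce coefficients mod 4: 3·t ≡ 2 (mod 4).
    The inverse of 3 mod 4 is 3 (since 3·3 = 9 = 2·4 + 1), so t ≡ 3·2 = 6 ≡ 2 (mod 4).
    Then x = 2 + 3·2 = 8, valid modulo lcm(3, 4) = 12: x ≡ 8 (mod 12).
  Combine with x ≡ 2 (mod 7): since gcd(12, 7) = 1, we get a unique residue mod 84.
    Write x = 8 + 12·t and substitute into x ≡ 2 (mod 7): 12·t ≡ 2 − 8 = -6 (mod 7).
    Reduce coefficients mod 7: 5·t ≡ 1 (mod 7).
    The inverse of 5 mod 7 is 3 (since 5·3 = 15 = 2·7 + 1), so t ≡ 3·1 = 3 ≡ 3 (mod 7).
    Then x = 8 + 12·3 = 44, valid modulo lcm(12, 7) = 84: x ≡ 44 (mod 84).
Verify: 44 mod 3 = 2 ✓, 44 mod 4 = 0 ✓, 44 mod 7 = 2 ✓.

x ≡ 44 (mod 84).


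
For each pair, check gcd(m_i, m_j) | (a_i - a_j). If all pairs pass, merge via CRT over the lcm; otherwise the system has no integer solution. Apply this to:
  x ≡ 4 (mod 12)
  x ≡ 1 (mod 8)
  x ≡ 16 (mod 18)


Moduli 12, 8, 18 are not pairwise coprime, so CRT works modulo lcm(m_i) when all pairwise compatibility conditions hold.
Pairwise compatibility: gcd(m_i, m_j) must divide a_i - a_j for every pair.
Merge one congruence at a time:
  Start: x ≡ 4 (mod 12).
  Combine with x ≡ 1 (mod 8): gcd(12, 8) = 4, and 1 - 4 = -3 is NOT divisible by 4.
    ⇒ system is inconsistent (no integer solution).

No solution (the system is inconsistent).


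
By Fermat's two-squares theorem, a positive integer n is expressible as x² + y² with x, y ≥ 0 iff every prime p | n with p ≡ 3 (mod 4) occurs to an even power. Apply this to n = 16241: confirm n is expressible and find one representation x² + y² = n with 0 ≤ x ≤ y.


Step 1: Factor n = 16241 = 109 · 149.
Step 2: Check the mod-4 condition on each prime factor: 109 ≡ 1 (mod 4), exponent 1; 149 ≡ 1 (mod 4), exponent 1.
All primes ≡ 3 (mod 4) appear to even exponent (or don't appear), so by the two-squares theorem n IS expressible as a sum of two squares.
Step 3: Build a representation. Here n = 109 · 149 is a product of primes ≡ 1 (mod 4). Each prime p ≡ 1 (mod 4) is itself a sum of two squares; find a² by testing p − a² for a perfect square:
  109: 109 − 1² = 108, 109 − 2² = 105, 109 − 3² = 100 = 10² ⇒ 109 = 3² + 10².
  149: 149 − 1² = 148, 149 − 2² = 145, 149 − 3² = 140, 149 − 4² = 133, 149 − 5² = 124, 149 − 6² = 113, 149 − 7² = 100 = 10² ⇒ 149 = 7² + 10².
  Combine using the Brahmagupta–Fibonacci identity (a² + b²)(c² + d²) = (ac − bd)² + (ad + bc)² = (ac + bd)² + (ad − bc)²:
  109 · 149 = 16241: from (3² + 10²)(7² + 10²), take (3·7 − 10·10, 3·10 + 10·7) = (21 − 100, 30 + 70) = (-79, 100); dropping signs (only squares matter) gives (79, 100); check 79² + 100² = 6241 + 10000 = 16241 ✓.
Step 4: Order so x ≤ y and verify: 79² + 100² = 6241 + 10000 = 16241 = n. ✓

n = 16241 = 79² + 100² (one valid representation with x ≤ y).


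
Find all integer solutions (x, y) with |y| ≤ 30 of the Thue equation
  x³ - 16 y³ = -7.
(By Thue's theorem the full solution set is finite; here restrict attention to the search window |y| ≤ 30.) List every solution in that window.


The equation is x³ - 16y³ = -7. For fixed y, x³ = 16·y³ − 7, so a solution requires the RHS to be a perfect cube.
Strategy: iterate y from -30 to 30, compute RHS = 16·y³ − 7, and check whether it is a (positive or negative) perfect cube.
Check small values of y:
  y = 0: RHS = -7 is not a perfect cube.
  y = 1: RHS = 9 is not a perfect cube.
  y = -1: RHS = -23 is not a perfect cube.
  y = 2: RHS = 121 is not a perfect cube.
  y = -2: RHS = -135 is not a perfect cube.
  y = 3: RHS = 425 is not a perfect cube.
  y = -3: RHS = -439 is not a perfect cube.
Continuing the search up to |y| = 30 finds no solutions either.
No (x, y) in the scanned range satisfies the equation.

No integer solutions with |y| ≤ 30.


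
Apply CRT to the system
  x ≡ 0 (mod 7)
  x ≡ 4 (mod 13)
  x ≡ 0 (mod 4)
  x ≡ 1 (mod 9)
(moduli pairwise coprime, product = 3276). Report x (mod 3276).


Product of moduli M = 7 · 13 · 4 · 9 = 3276.
Merge one congruence at a time:
  Start: x ≡ 0 (mod 7).
  Combine with x ≡ 4 (mod 13); new modulus lcm = 91.
    Write x = 0 + 7·t and substitute into x ≡ 4 (mod 13): 7·t ≡ 4 − 0 = 4 (mod 13).
    The inverse of 7 mod 13 is 2 (since 7·2 = 14 = 1·13 + 1), so t ≡ 2·4 = 8 ≡ 8 (mod 13).
    Then x = 0 + 7·8 = 56, valid modulo lcm(7, 13) = 91: x ≡ 56 (mod 91).
  Combine with x ≡ 0 (mod 4); new modulus lcm = 364.
    Write x = 56 + 91·t and substitute into x ≡ 0 (mod 4): 91·t ≡ 0 − 56 = -56 (mod 4).
    Reduce coefficients mod 4: 3·t ≡ 0 (mod 4).
    The inverse of 3 mod 4 is 3 (since 3·3 = 9 = 2·4 + 1), so t ≡ 3·0 = 0 ≡ 0 (mod 4).
    Then x = 56 + 91·0 = 56, valid modulo lcm(91, 4) = 364: x ≡ 56 (mod 364).
  Combine with x ≡ 1 (mod 9); new modulus lcm = 3276.
    Write x = 56 + 364·t and substitute into x ≡ 1 (mod 9): 364·t ≡ 1 − 56 = -55 (mod 9).
    Reduce coefficients mod 9: 4·t ≡ 8 (mod 9).
    The inverse of 4 mod 9 is 7 (since 4·7 = 28 = 3·9 + 1), so t ≡ 7·8 = 56 ≡ 2 (mod 9).
    Then x = 56 + 364·2 = 784, valid modulo lcm(364, 9) = 3276: x ≡ 784 (mod 3276).
Verify against each original: 784 mod 7 = 0, 784 mod 13 = 4, 784 mod 4 = 0, 784 mod 9 = 1.

x ≡ 784 (mod 3276).


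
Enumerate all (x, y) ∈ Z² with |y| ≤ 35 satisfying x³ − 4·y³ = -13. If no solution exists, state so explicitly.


The equation is x³ - 4y³ = -13. For fixed y, x³ = 4·y³ − 13, so a solution requires the RHS to be a perfect cube.
Strategy: iterate y from -35 to 35, compute RHS = 4·y³ − 13, and check whether it is a (positive or negative) perfect cube.
Check small values of y:
  y = 0: RHS = -13 is not a perfect cube.
  y = 1: RHS = -9 is not a perfect cube.
  y = -1: RHS = -17 is not a perfect cube.
  y = 2: RHS = 19 is not a perfect cube.
  y = -2: RHS = -45 is not a perfect cube.
  y = 3: RHS = 95 is not a perfect cube.
  y = -3: RHS = -121 is not a perfect cube.
Continuing the search up to |y| = 35 finds no solutions either.
No (x, y) in the scanned range satisfies the equation.

No integer solutions with |y| ≤ 35.


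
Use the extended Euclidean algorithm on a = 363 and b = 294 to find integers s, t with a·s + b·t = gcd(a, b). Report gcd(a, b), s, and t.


Euclidean algorithm on (363, 294) — divide until remainder is 0:
  363 = 1 · 294 + 69
  294 = 4 · 69 + 18
  69 = 3 · 18 + 15
  18 = 1 · 15 + 3
  15 = 5 · 3 + 0
gcd(363, 294) = 3.
Track Bezout coefficients alongside the remainders: start with r₀ = 363 = a·1 + b·0 (s = 1, t = 0) and r₁ = 294 = a·0 + b·1 (s = 0, t = 1); each new remainder r_{k+1} = r_{k-1} − q_k·r_k inherits s_{k+1} = s_{k-1} − q_k·s_k, t_{k+1} = t_{k-1} − q_k·t_k, so r_k = a·s_k + b·t_k at every step:
  q = 1: r = 69, s = 1 − 1·0 = 1, t = 0 − 1·1 = -1  (check: 363·1 + 294·(-1) = 69)
  q = 4: r = 18, s = 0 − 4·1 = -4, t = 1 − 4·(-1) = 5  (check: 363·(-4) + 294·5 = 18)
  q = 3: r = 15, s = 1 − 3·(-4) = 13, t = -1 − 3·5 = -16  (check: 363·13 + 294·(-16) = 15)
  q = 1: r = 3, s = -4 − 1·13 = -17, t = 5 − 1·(-16) = 21  (check: 363·(-17) + 294·21 = 3)
The row with r = 3 (the gcd) gives the Bezout coefficients s = -17, t = 21.
Result: 363 · (-17) + 294 · (21) = 3.

gcd(363, 294) = 3; s = -17, t = 21 (check: 363·(-17) + 294·21 = 3).


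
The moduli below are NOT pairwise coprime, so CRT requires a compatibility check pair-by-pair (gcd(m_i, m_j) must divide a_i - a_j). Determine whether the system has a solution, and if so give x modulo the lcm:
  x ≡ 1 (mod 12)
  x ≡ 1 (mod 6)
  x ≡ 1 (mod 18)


Moduli 12, 6, 18 are not pairwise coprime, so CRT works modulo lcm(m_i) when all pairwise compatibility conditions hold.
Pairwise compatibility: gcd(m_i, m_j) must divide a_i - a_j for every pair.
Merge one congruence at a time:
  Start: x ≡ 1 (mod 12).
  Combine with x ≡ 1 (mod 6): gcd(12, 6) = 6; 1 - 1 = 0, which IS divisible by 6, so compatible.
    Write x = 1 + 12·t and substitute into x ≡ 1 (mod 6): 12·t ≡ 1 − 1 = 0 (mod 6).
    Divide the congruence (and modulus) by g = 6: 2·t ≡ 0 (mod 1).
    Modulo 1 every t works; take t = 0.
    Then x = 1 + 12·0 = 1, valid modulo lcm(12, 6) = 12: x ≡ 1 (mod 12).
  Combine with x ≡ 1 (mod 18): gcd(12, 18) = 6; 1 - 1 = 0, which IS divisible by 6, so compatible.
    Write x = 1 + 12·t and substitute into x ≡ 1 (mod 18): 12·t ≡ 1 − 1 = 0 (mod 18).
    Divide the congruence (and modulus) by g = 6: 2·t ≡ 0 (mod 3).
    The inverse of 2 mod 3 is 2 (since 2·2 = 4 = 1·3 + 1), so t ≡ 2·0 = 0 ≡ 0 (mod 3).
    Then x = 1 + 12·0 = 1, valid modulo lcm(12, 18) = 36: x ≡ 1 (mod 36).
Verify: 1 mod 12 = 1, 1 mod 6 = 1, 1 mod 18 = 1.

x ≡ 1 (mod 36).


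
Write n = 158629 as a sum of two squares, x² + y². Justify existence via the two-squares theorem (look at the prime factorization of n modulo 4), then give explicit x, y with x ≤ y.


Step 1: Factor n = 158629 = 41 · 53 · 73.
Step 2: Check the mod-4 condition on each prime factor: 41 ≡ 1 (mod 4), exponent 1; 53 ≡ 1 (mod 4), exponent 1; 73 ≡ 1 (mod 4), exponent 1.
All primes ≡ 3 (mod 4) appear to even exponent (or don't appear), so by the two-squares theorem n IS expressible as a sum of two squares.
Step 3: Build a representation. Here n = 41 · 53 · 73 is a product of primes ≡ 1 (mod 4). Each prime p ≡ 1 (mod 4) is itself a sum of two squares; find a² by testing p − a² for a perfect square:
  41: 41 − 1² = 40, 41 − 2² = 37, 41 − 3² = 32, 41 − 4² = 25 = 5² ⇒ 41 = 4² + 5².
  53: 53 − 1² = 52, 53 − 2² = 49 = 7² ⇒ 53 = 2² + 7².
  73: 73 − 1² = 72, 73 − 2² = 69, 73 − 3² = 64 = 8² ⇒ 73 = 3² + 8².
  Combine using the Brahmagupta–Fibonacci identity (a² + b²)(c² + d²) = (ac − bd)² + (ad + bc)² = (ac + bd)² + (ad − bc)²:
  41 · 53 = 2173: from (4² + 5²)(2² + 7²), take (4·2 − 5·7, 4·7 + 5·2) = (8 − 35, 28 + 10) = (-27, 38); dropping signs (only squares matter) gives (27, 38); check 27² + 38² = 729 + 1444 = 2173 ✓.
  2173 · 73 = 158629: from (27² + 38²)(3² + 8²), take (27·3 − 38·8, 27·8 + 38·3) = (81 − 304, 216 + 114) = (-223, 330); dropping signs (only squares matter) gives (223, 330); check 223² + 330² = 49729 + 108900 = 158629 ✓.
Step 4: Order so x ≤ y and verify: 223² + 330² = 49729 + 108900 = 158629 = n. ✓

n = 158629 = 223² + 330² (one valid representation with x ≤ y).


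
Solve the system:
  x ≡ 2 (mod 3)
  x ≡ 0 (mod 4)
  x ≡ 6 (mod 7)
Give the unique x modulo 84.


Moduli 3, 4, 7 are pairwise coprime; by CRT there is a unique solution modulo M = 3 · 4 · 7 = 84.
Solve pairwise, accumulating the modulus:
  Start with x ≡ 2 (mod 3).
  Combine with x ≡ 0 (mod 4): since gcd(3, 4) = 1, we get a unique residue mod 12.
    Write x = 2 + 3·t and substitute into x ≡ 0 (mod 4): 3·t ≡ 0 − 2 = -2 (mod 4).
    Reduce coefficients mod 4: 3·t ≡ 2 (mod 4).
    The inverse of 3 mod 4 is 3 (since 3·3 = 9 = 2·4 + 1), so t ≡ 3·2 = 6 ≡ 2 (mod 4).
    Then x = 2 + 3·2 = 8, valid modulo lcm(3, 4) = 12: x ≡ 8 (mod 12).
  Combine with x ≡ 6 (mod 7): since gcd(12, 7) = 1, we get a unique residue mod 84.
    Write x = 8 + 12·t and substitute into x ≡ 6 (mod 7): 12·t ≡ 6 − 8 = -2 (mod 7).
    Reduce coefficients mod 7: 5·t ≡ 5 (mod 7).
    The inverse of 5 mod 7 is 3 (since 5·3 = 15 = 2·7 + 1), so t ≡ 3·5 = 15 ≡ 1 (mod 7).
    Then x = 8 + 12·1 = 20, valid modulo lcm(12, 7) = 84: x ≡ 20 (mod 84).
Verify: 20 mod 3 = 2 ✓, 20 mod 4 = 0 ✓, 20 mod 7 = 6 ✓.

x ≡ 20 (mod 84).


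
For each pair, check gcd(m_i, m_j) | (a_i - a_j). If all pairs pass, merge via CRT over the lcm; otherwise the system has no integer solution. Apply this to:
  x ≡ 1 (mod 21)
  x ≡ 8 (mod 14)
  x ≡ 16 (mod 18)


Moduli 21, 14, 18 are not pairwise coprime, so CRT works modulo lcm(m_i) when all pairwise compatibility conditions hold.
Pairwise compatibility: gcd(m_i, m_j) must divide a_i - a_j for every pair.
Merge one congruence at a time:
  Start: x ≡ 1 (mod 21).
  Combine with x ≡ 8 (mod 14): gcd(21, 14) = 7; 8 - 1 = 7, which IS divisible by 7, so compatible.
    Write x = 1 + 21·t and substitute into x ≡ 8 (mod 14): 21·t ≡ 8 − 1 = 7 (mod 14).
    Divide the congruence (and modulus) by g = 7: 3·t ≡ 1 (mod 2).
    Reduce coefficients mod 2: 1·t ≡ 1 (mod 2).
    So t ≡ 1 (mod 2).
    Then x = 1 + 21·1 = 22, valid modulo lcm(21, 14) = 42: x ≡ 22 (mod 42).
  Combine with x ≡ 16 (mod 18): gcd(42, 18) = 6; 16 - 22 = -6, which IS divisible by 6, so compatible.
    Write x = 22 + 42·t and substitute into x ≡ 16 (mod 18): 42·t ≡ 16 − 22 = -6 (mod 18).
    Divide the congruence (and modulus) by g = 6: 7·t ≡ -1 (mod 3).
    Reduce coefficients mod 3: 1·t ≡ 2 (mod 3).
    So t ≡ 2 (mod 3).
    Then x = 22 + 42·2 = 106, valid modulo lcm(42, 18) = 126: x ≡ 106 (mod 126).
Verify: 106 mod 21 = 1, 106 mod 14 = 8, 106 mod 18 = 16.

x ≡ 106 (mod 126).


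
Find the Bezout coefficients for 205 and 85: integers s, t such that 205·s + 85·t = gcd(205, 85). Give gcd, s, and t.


Euclidean algorithm on (205, 85) — divide until remainder is 0:
  205 = 2 · 85 + 35
  85 = 2 · 35 + 15
  35 = 2 · 15 + 5
  15 = 3 · 5 + 0
gcd(205, 85) = 5.
Track Bezout coefficients alongside the remainders: start with r₀ = 205 = a·1 + b·0 (s = 1, t = 0) and r₁ = 85 = a·0 + b·1 (s = 0, t = 1); each new remainder r_{k+1} = r_{k-1} − q_k·r_k inherits s_{k+1} = s_{k-1} − q_k·s_k, t_{k+1} = t_{k-1} − q_k·t_k, so r_k = a·s_k + b·t_k at every step:
  q = 2: r = 35, s = 1 − 2·0 = 1, t = 0 − 2·1 = -2  (check: 205·1 + 85·(-2) = 35)
  q = 2: r = 15, s = 0 − 2·1 = -2, t = 1 − 2·(-2) = 5  (check: 205·(-2) + 85·5 = 15)
  q = 2: r = 5, s = 1 − 2·(-2) = 5, t = -2 − 2·5 = -12  (check: 205·5 + 85·(-12) = 5)
The row with r = 5 (the gcd) gives the Bezout coefficients s = 5, t = -12.
Result: 205 · (5) + 85 · (-12) = 5.

gcd(205, 85) = 5; s = 5, t = -12 (check: 205·5 + 85·(-12) = 5).


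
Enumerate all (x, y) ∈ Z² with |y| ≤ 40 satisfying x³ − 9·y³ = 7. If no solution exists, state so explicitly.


The equation is x³ - 9y³ = 7. For fixed y, x³ = 9·y³ + 7, so a solution requires the RHS to be a perfect cube.
Strategy: iterate y from -40 to 40, compute RHS = 9·y³ + 7, and check whether it is a (positive or negative) perfect cube.
Check small values of y:
  y = 0: RHS = 7 is not a perfect cube.
  y = 1: RHS = 16 is not a perfect cube.
  y = -1: RHS = -2 is not a perfect cube.
  y = 2: RHS = 79 is not a perfect cube.
  y = -2: RHS = -65 is not a perfect cube.
  y = 3: RHS = 250 is not a perfect cube.
  y = -3: RHS = -236 is not a perfect cube.
Continuing the search up to |y| = 40 finds no solutions either.
No (x, y) in the scanned range satisfies the equation.

No integer solutions with |y| ≤ 40.


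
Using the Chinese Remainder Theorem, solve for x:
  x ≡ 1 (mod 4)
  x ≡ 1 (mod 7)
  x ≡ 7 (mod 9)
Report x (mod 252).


Moduli 4, 7, 9 are pairwise coprime; by CRT there is a unique solution modulo M = 4 · 7 · 9 = 252.
Solve pairwise, accumulating the modulus:
  Start with x ≡ 1 (mod 4).
  Combine with x ≡ 1 (mod 7): since gcd(4, 7) = 1, we get a unique residue mod 28.
    Write x = 1 + 4·t and substitute into x ≡ 1 (mod 7): 4·t ≡ 1 − 1 = 0 (mod 7).
    The inverse of 4 mod 7 is 2 (since 4·2 = 8 = 1·7 + 1), so t ≡ 2·0 = 0 ≡ 0 (mod 7).
    Then x = 1 + 4·0 = 1, valid modulo lcm(4, 7) = 28: x ≡ 1 (mod 28).
  Combine with x ≡ 7 (mod 9): since gcd(28, 9) = 1, we get a unique residue mod 252.
    Write x = 1 + 28·t and substitute into x ≡ 7 (mod 9): 28·t ≡ 7 − 1 = 6 (mod 9).
    Reduce coefficients mod 9: 1·t ≡ 6 (mod 9).
    So t ≡ 6 (mod 9).
    Then x = 1 + 28·6 = 169, valid modulo lcm(28, 9) = 252: x ≡ 169 (mod 252).
Verify: 169 mod 4 = 1 ✓, 169 mod 7 = 1 ✓, 169 mod 9 = 7 ✓.

x ≡ 169 (mod 252).


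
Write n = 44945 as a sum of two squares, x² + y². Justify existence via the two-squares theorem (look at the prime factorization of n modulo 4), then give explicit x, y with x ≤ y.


Step 1: Factor n = 44945 = 5 · 89 · 101.
Step 2: Check the mod-4 condition on each prime factor: 5 ≡ 1 (mod 4), exponent 1; 89 ≡ 1 (mod 4), exponent 1; 101 ≡ 1 (mod 4), exponent 1.
All primes ≡ 3 (mod 4) appear to even exponent (or don't appear), so by the two-squares theorem n IS expressible as a sum of two squares.
Step 3: Build a representation. Here n = 5 · 89 · 101 is a product of primes ≡ 1 (mod 4). Each prime p ≡ 1 (mod 4) is itself a sum of two squares; find a² by testing p − a² for a perfect square:
  5: 5 − 1² = 4 = 2² ⇒ 5 = 1² + 2².
  89: 89 − 1² = 88, 89 − 2² = 85, 89 − 3² = 80, 89 − 4² = 73, 89 − 5² = 64 = 8² ⇒ 89 = 5² + 8².
  101: 101 − 1² = 100 = 10² ⇒ 101 = 1² + 10².
  Combine using the Brahmagupta–Fibonacci identity (a² + b²)(c² + d²) = (ac − bd)² + (ad + bc)² = (ac + bd)² + (ad − bc)²:
  5 · 89 = 445: from (1² + 2²)(5² + 8²), take (1·5 − 2·8, 1·8 + 2·5) = (5 − 16, 8 + 10) = (-11, 18); dropping signs (only squares matter) gives (11, 18); check 11² + 18² = 121 + 324 = 445 ✓.
  445 · 101 = 44945: from (11² + 18²)(1² + 10²), take (11·1 − 18·10, 11·10 + 18·1) = (11 − 180, 110 + 18) = (-169, 128); dropping signs (only squares matter) gives (169, 128); check 169² + 128² = 28561 + 16384 = 44945 ✓.
Step 4: Order so x ≤ y and verify: 128² + 169² = 16384 + 28561 = 44945 = n. ✓

n = 44945 = 128² + 169² (one valid representation with x ≤ y).


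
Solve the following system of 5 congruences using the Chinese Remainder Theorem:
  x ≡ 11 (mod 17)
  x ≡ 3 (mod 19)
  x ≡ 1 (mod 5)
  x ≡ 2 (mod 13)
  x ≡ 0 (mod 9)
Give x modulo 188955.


Product of moduli M = 17 · 19 · 5 · 13 · 9 = 188955.
Merge one congruence at a time:
  Start: x ≡ 11 (mod 17).
  Combine with x ≡ 3 (mod 19); new modulus lcm = 323.
    Write x = 11 + 17·t and substitute into x ≡ 3 (mod 19): 17·t ≡ 3 − 11 = -8 (mod 19).
    Reduce coefficients mod 19: 17·t ≡ 11 (mod 19).
    The inverse of 17 mod 19 is 9 (since 17·9 = 153 = 8·19 + 1), so t ≡ 9·11 = 99 ≡ 4 (mod 19).
    Then x = 11 + 17·4 = 79, valid modulo lcm(17, 19) = 323: x ≡ 79 (mod 323).
  Combine with x ≡ 1 (mod 5); new modulus lcm = 1615.
    Write x = 79 + 323·t and substitute into x ≡ 1 (mod 5): 323·t ≡ 1 − 79 = -78 (mod 5).
    Reduce coefficients mod 5: 3·t ≡ 2 (mod 5).
    The inverse of 3 mod 5 is 2 (since 3·2 = 6 = 1·5 + 1), so t ≡ 2·2 = 4 ≡ 4 (mod 5).
    Then x = 79 + 323·4 = 1371, valid modulo lcm(323, 5) = 1615: x ≡ 1371 (mod 1615).
  Combine with x ≡ 2 (mod 13); new modulus lcm = 20995.
    Write x = 1371 + 1615·t and substitute into x ≡ 2 (mod 13): 1615·t ≡ 2 − 1371 = -1369 (mod 13).
    Reduce coefficients mod 13: 3·t ≡ 9 (mod 13).
    The inverse of 3 mod 13 is 9 (since 3·9 = 27 = 2·13 + 1), so t ≡ 9·9 = 81 ≡ 3 (mod 13).
    Then x = 1371 + 1615·3 = 6216, valid modulo lcm(1615, 13) = 20995: x ≡ 6216 (mod 20995).
  Combine with x ≡ 0 (mod 9); new modulus lcm = 188955.
    Write x = 6216 + 20995·t and substitute into x ≡ 0 (mod 9): 20995·t ≡ 0 − 6216 = -6216 (mod 9).
    Reduce coefficients mod 9: 7·t ≡ 3 (mod 9).
    The inverse of 7 mod 9 is 4 (since 7·4 = 28 = 3·9 + 1), so t ≡ 4·3 = 12 ≡ 3 (mod 9).
    Then x = 6216 + 20995·3 = 69201, valid modulo lcm(20995, 9) = 188955: x ≡ 69201 (mod 188955).
Verify against each original: 69201 mod 17 = 11, 69201 mod 19 = 3, 69201 mod 5 = 1, 69201 mod 13 = 2, 69201 mod 9 = 0.

x ≡ 69201 (mod 188955).
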